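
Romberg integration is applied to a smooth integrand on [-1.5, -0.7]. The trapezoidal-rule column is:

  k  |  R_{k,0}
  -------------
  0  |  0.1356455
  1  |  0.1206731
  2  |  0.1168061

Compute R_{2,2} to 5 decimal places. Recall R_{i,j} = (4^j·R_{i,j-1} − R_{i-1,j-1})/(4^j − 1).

0.11551

Richardson extrapolation on the trapezoidal column (denominator 4−1=3):
R_{1,1} = (4·0.1206731 − 0.1356455) / 3 = 0.1156823
R_{2,1} = 0.1168061 + (0.1168061 − 0.1206731)/3 = 0.1155171
R_{2,2} = (16·0.1155171 − 0.1156823) / 15 = 0.1155061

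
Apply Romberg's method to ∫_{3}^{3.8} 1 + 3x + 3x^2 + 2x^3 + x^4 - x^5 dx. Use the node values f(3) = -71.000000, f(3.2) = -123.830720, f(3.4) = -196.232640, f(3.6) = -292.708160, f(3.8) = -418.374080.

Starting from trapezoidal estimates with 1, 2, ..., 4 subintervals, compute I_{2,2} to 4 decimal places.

I_{0,0} (trapezoid, 1 panel, h=0.8000): -195.749632
I_{1,0} (trapezoid, 2 panels, h=0.4000): -176.367872
I_{2,0} (trapezoid, 4 panels, h=0.2000): -171.491712
I_{1,1} = -176.367872 + (-176.367872 − (-195.749632))/3 = -169.907285
I_{2,1} = -171.491712 + (-171.491712 − (-176.367872))/3 = -169.866325
I_{2,2} = -169.866325 + (-169.866325 − (-169.907285))/15 = -169.863594

-169.8636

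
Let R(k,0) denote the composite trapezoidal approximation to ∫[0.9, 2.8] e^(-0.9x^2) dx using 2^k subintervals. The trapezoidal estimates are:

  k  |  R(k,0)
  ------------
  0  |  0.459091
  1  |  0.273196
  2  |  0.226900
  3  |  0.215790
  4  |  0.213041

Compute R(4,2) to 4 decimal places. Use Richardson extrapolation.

0.2121

Richardson extrapolation on the trapezoidal column (denominator 4−1=3):
R(3,1) = (4·0.215790 − 0.226900) / 3 = 0.212087
R(4,1) = 0.213041 + (0.213041 − 0.215790)/3 = 0.212125
R(4,2) = (16·0.212125 − 0.212087) / 15 = 0.212128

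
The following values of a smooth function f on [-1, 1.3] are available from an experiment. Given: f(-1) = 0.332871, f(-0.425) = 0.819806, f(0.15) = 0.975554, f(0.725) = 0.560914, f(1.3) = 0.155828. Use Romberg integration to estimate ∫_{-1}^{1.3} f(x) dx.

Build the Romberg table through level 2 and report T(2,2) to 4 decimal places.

T(0,0) (trapezoid, 1 panel, h=2.3000): 0.562004
T(1,0) (trapezoid, 2 panels, h=1.1500): 1.402889
T(2,0) (trapezoid, 4 panels, h=0.5750): 1.495359
T(1,1) = 1.402889 + (1.402889 − 0.562004)/3 = 1.683184
T(2,1) = 1.495359 + (1.495359 − 1.402889)/3 = 1.526182
T(2,2) = 1.526182 + (1.526182 − 1.683184)/15 = 1.515715

1.5157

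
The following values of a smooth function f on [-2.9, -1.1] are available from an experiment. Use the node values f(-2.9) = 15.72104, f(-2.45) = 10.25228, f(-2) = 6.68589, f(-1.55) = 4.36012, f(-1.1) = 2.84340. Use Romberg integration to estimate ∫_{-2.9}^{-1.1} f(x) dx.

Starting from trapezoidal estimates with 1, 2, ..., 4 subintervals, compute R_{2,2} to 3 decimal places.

R_{0,0} (trapezoid, 1 panel, h=1.8000): 16.70800
R_{1,0} (trapezoid, 2 panels, h=0.9000): 14.37130
R_{2,0} (trapezoid, 4 panels, h=0.4500): 13.76123
R_{1,1} = 14.37130 + (14.37130 − 16.70800)/3 = 13.59240
R_{2,1} = 13.76123 + (13.76123 − 14.37130)/3 = 13.55787
R_{2,2} = 13.55787 + (13.55787 − 13.59240)/15 = 13.55557

13.556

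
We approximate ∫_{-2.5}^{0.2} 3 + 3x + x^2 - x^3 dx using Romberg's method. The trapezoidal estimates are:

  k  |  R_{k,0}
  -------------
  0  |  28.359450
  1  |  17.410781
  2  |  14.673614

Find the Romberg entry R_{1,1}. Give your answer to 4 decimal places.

13.7612

R_{1,1} = (4·17.410781 − 28.359450) / 3 = 13.761225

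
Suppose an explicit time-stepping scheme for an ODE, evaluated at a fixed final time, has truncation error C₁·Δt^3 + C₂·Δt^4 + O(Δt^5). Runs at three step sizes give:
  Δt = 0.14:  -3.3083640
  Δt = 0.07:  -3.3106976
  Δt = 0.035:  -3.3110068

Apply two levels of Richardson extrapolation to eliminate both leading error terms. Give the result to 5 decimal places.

First eliminate the Δt^3 term (factor 2^3 = 8):
  B₁ = (8·(-3.3106976) − (-3.3083640))/7 = -3.3110310
  B₂ = (8·(-3.3110068) − (-3.3106976))/7 = -3.3110510
Then eliminate the Δt^4 term (factor 2^4 = 16):
  (16·(-3.3110510) − (-3.3110310))/15 = -3.3110523

-3.31105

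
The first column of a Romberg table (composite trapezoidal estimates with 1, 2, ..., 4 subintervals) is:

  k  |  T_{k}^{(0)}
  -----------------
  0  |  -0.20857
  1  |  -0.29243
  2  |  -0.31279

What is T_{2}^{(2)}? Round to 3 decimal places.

-0.320

T_{1}^{(1)} = (4·(-0.29243) − (-0.20857)) / 3 = -0.32038
T_{2}^{(1)} = -0.31279 + (-0.31279 − (-0.29243))/3 = -0.31958
T_{2}^{(2)} = (16·(-0.31958) − (-0.32038)) / 15 = -0.31953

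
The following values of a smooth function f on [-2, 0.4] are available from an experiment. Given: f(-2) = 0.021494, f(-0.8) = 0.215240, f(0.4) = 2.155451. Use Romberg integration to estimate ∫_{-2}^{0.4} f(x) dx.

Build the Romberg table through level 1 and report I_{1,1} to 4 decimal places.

1.2152

I_{0,0} (trapezoid, 1 panel, h=2.4000): 2.612334
I_{1,0} (trapezoid, 2 panels, h=1.2000): 1.564455
I_{1,1} = 1.564455 + (1.564455 − 2.612334)/3 = 1.215162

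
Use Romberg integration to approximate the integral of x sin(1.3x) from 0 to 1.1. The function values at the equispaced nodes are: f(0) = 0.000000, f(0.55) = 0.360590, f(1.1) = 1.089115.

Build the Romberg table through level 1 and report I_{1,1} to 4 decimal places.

I_{0,0} (trapezoid, 1 panel, h=1.1000): 0.599013
I_{1,0} (trapezoid, 2 panels, h=0.5500): 0.497831
I_{1,1} = 0.497831 + (0.497831 − 0.599013)/3 = 0.464104

0.4641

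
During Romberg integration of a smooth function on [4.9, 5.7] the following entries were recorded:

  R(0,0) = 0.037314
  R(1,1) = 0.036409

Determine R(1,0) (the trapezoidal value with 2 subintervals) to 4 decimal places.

From R(1,1) = (4·R(1,0) − R(0,0))/3, solve for R(1,0):
4·R(1,0) = 3·0.036409 + 0.037314 = 0.146541
R(1,0) = 0.036635

0.0366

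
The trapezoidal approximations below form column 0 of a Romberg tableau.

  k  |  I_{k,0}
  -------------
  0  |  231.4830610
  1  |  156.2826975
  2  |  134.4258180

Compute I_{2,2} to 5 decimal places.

126.86848

Richardson extrapolation on the trapezoidal column (denominator 4−1=3):
I_{1,1} = 156.2826975 + (156.2826975 − 231.4830610)/3 = 131.2159097
I_{2,1} = 134.4258180 + (134.4258180 − 156.2826975)/3 = 127.1401915
I_{2,2} = (16·127.1401915 − 131.2159097) / 15 = 126.8684770
(Column j=1 coincides with Simpson's rule on the same nodes.)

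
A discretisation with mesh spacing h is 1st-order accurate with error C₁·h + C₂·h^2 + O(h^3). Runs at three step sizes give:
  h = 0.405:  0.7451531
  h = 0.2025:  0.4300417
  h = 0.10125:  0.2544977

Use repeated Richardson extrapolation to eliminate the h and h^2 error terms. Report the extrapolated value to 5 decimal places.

First eliminate the h term (factor 2^1 = 2):
  B₁ = (2·0.4300417 − 0.7451531)/1 = 0.1149303
  B₂ = (2·0.2544977 − 0.4300417)/1 = 0.0789537
Then eliminate the h^2 term (factor 2^2 = 4):
  (4·0.0789537 − 0.1149303)/3 = 0.0669615

0.06696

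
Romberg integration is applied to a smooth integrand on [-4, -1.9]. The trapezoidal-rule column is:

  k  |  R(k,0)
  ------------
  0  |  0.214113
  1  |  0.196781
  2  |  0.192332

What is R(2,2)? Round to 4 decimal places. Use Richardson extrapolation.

0.1908

Richardson extrapolation on the trapezoidal column (denominator 4−1=3):
R(1,1) = (4·0.196781 − 0.214113) / 3 = 0.191004
R(2,1) = 0.192332 + (0.192332 − 0.196781)/3 = 0.190849
R(2,2) = (16·0.190849 − 0.191004) / 15 = 0.190839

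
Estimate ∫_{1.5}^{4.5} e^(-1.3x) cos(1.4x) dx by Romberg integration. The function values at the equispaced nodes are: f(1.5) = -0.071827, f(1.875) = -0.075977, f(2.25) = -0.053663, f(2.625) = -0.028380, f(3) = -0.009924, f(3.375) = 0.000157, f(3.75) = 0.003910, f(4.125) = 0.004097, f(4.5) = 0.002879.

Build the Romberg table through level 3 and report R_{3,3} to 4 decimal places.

R_{0,0} (trapezoid, 1 panel, h=3.0000): -0.103422
R_{1,0} (trapezoid, 2 panels, h=1.5000): -0.066597
R_{2,0} (trapezoid, 4 panels, h=0.7500): -0.070613
R_{3,0} (trapezoid, 8 panels, h=0.3750): -0.072845
R_{1,1} = -0.066597 + (-0.066597 − (-0.103422))/3 = -0.054322
R_{2,1} = -0.070613 + (-0.070613 − (-0.066597))/3 = -0.071952
R_{3,1} = -0.072845 + (-0.072845 − (-0.070613))/3 = -0.073589
R_{2,2} = -0.071952 + (-0.071952 − (-0.054322))/15 = -0.073127
R_{3,2} = -0.073589 + (-0.073589 − (-0.071952))/15 = -0.073698
R_{3,3} = -0.073698 + (-0.073698 − (-0.073127))/63 = -0.073707

-0.0737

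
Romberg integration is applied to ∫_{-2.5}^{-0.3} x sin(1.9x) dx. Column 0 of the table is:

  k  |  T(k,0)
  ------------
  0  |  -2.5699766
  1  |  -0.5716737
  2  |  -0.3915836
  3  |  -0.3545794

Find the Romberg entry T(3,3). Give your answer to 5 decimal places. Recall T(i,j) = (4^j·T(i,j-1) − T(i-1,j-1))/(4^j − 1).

-0.34269

Richardson extrapolation on the trapezoidal column (denominator 4−1=3):
T(1,1) = (4·(-0.5716737) − (-2.5699766)) / 3 = 0.0944273
T(2,1) = (4·(-0.3915836) − (-0.5716737)) / 3 = -0.3315536
T(3,1) = -0.3545794 + (-0.3545794 − (-0.3915836))/3 = -0.3422447
T(2,2) = -0.3315536 + (-0.3315536 − 0.0944273)/15 = -0.3599523
T(3,2) = (16·(-0.3422447) − (-0.3315536)) / 15 = -0.3429574
T(3,3) = -0.3429574 + (-0.3429574 − (-0.3599523))/63 = -0.3426876
(Column j=1 coincides with Simpson's rule on the same nodes.)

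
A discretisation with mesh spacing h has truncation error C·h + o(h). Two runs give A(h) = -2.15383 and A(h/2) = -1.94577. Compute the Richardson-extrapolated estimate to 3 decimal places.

Extrapolated value = (2·A(h/2) − A(h)) / (2 − 1)
= (2·(-1.94577) − (-2.15383)) / 1
= -1.73771 / 1 = -1.73771

-1.738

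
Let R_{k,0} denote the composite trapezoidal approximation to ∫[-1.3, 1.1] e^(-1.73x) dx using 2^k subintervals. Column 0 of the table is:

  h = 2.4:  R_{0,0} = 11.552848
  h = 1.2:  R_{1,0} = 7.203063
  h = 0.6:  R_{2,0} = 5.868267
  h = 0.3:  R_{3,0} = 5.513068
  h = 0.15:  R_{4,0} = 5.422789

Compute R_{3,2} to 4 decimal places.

Richardson extrapolation on the trapezoidal column (denominator 4−1=3):
R_{2,1} = (4·5.868267 − 7.203063) / 3 = 5.423335
R_{3,1} = (4·5.513068 − 5.868267) / 3 = 5.394668
R_{3,2} = 5.394668 + (5.394668 − 5.423335)/15 = 5.392757

5.3928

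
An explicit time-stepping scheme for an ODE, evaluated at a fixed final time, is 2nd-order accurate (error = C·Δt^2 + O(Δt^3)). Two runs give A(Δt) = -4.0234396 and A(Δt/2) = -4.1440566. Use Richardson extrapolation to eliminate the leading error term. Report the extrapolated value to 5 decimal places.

-4.18426

The leading error scales as Δt^2; refining by a factor of 2 reduces it by 2^2 = 4.
Extrapolated value = (4·A(Δt/2) − A(Δt)) / (4 − 1)
= (4·(-4.1440566) − (-4.0234396)) / 3
= -12.5527868 / 3 = -4.1842623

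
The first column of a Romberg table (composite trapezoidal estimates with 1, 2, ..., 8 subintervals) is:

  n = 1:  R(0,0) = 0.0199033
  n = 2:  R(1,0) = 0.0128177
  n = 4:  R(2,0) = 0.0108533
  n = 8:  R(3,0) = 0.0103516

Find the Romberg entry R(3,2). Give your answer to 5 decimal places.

R(2,1) = 0.0108533 + (0.0108533 − 0.0128177)/3 = 0.0101985
R(3,1) = 0.0103516 + (0.0103516 − 0.0108533)/3 = 0.0101844
R(3,2) = (16·0.0101844 − 0.0101985) / 15 = 0.0101835

0.01018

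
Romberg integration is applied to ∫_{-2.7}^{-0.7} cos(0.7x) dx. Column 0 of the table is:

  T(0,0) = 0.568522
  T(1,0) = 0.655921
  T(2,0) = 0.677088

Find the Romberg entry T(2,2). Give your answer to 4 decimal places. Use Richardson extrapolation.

Richardson extrapolation on the trapezoidal column (denominator 4−1=3):
T(1,1) = 0.655921 + (0.655921 − 0.568522)/3 = 0.685054
T(2,1) = (4·0.677088 − 0.655921) / 3 = 0.684144
T(2,2) = (16·0.684144 − 0.685054) / 15 = 0.684083

0.6841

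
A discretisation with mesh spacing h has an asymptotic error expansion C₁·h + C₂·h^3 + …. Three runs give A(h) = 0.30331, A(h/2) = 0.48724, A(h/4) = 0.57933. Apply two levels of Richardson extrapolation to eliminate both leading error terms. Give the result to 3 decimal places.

0.671

First eliminate the h term (factor 2^1 = 2):
  B₁ = (2·0.48724 − 0.30331)/1 = 0.67117
  B₂ = (2·0.57933 − 0.48724)/1 = 0.67142
Then eliminate the h^3 term (factor 2^3 = 8):
  (8·0.67142 − 0.67117)/7 = 0.67146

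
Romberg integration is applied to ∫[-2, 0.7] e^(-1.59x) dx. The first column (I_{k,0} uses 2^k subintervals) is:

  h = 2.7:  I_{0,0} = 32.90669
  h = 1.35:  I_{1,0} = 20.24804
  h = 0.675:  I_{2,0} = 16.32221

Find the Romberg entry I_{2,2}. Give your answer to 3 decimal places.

I_{1,1} = 20.24804 + (20.24804 − 32.90669)/3 = 16.02849
I_{2,1} = (4·16.32221 − 20.24804) / 3 = 15.01360
I_{2,2} = 15.01360 + (15.01360 − 16.02849)/15 = 14.94594

14.946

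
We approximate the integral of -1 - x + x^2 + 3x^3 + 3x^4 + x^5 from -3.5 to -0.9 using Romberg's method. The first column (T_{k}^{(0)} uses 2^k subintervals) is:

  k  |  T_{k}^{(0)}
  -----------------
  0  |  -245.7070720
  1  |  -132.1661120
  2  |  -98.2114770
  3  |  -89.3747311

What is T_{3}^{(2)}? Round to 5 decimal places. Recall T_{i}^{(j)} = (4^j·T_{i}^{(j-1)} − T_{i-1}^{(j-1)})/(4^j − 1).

-86.39821

Richardson extrapolation on the trapezoidal column (denominator 4−1=3):
T_{2}^{(1)} = -98.2114770 + (-98.2114770 − (-132.1661120))/3 = -86.8932653
T_{3}^{(1)} = -89.3747311 + (-89.3747311 − (-98.2114770))/3 = -86.4291491
T_{3}^{(2)} = (16·(-86.4291491) − (-86.8932653)) / 15 = -86.3982080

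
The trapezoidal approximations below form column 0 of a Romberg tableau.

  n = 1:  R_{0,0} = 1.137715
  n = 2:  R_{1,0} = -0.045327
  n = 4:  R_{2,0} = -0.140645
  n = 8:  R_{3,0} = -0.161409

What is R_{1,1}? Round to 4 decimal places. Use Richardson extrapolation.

R_{1,1} = -0.045327 + (-0.045327 − 1.137715)/3 = -0.439674

-0.4397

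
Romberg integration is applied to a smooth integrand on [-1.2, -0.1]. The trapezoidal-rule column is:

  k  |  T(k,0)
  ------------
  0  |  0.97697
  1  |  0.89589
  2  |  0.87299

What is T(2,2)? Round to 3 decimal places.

0.865

Richardson extrapolation on the trapezoidal column (denominator 4−1=3):
T(1,1) = 0.89589 + (0.89589 − 0.97697)/3 = 0.86886
T(2,1) = (4·0.87299 − 0.89589) / 3 = 0.86536
T(2,2) = 0.86536 + (0.86536 − 0.86886)/15 = 0.86513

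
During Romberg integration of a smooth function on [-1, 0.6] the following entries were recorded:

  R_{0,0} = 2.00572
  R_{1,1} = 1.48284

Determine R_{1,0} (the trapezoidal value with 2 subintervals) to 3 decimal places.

1.614

From R_{1,1} = (4·R_{1,0} − R_{0,0})/3, solve for R_{1,0}:
4·R_{1,0} = 3·1.48284 + 2.00572 = 6.45424
R_{1,0} = 1.61356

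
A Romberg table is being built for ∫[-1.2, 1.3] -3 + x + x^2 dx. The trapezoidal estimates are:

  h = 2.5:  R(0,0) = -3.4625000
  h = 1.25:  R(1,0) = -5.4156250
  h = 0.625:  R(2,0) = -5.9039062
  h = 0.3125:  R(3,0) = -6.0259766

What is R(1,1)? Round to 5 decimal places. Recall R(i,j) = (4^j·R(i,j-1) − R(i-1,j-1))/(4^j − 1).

-6.06667

R(1,1) = -5.4156250 + (-5.4156250 − (-3.4625000))/3 = -6.0666667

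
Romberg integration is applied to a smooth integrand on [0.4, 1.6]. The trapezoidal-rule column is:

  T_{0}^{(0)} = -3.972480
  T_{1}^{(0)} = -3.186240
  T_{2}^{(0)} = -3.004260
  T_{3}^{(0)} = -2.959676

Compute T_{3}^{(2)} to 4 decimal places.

-2.9449

T_{2}^{(1)} = -3.004260 + (-3.004260 − (-3.186240))/3 = -2.943600
T_{3}^{(1)} = -2.959676 + (-2.959676 − (-3.004260))/3 = -2.944815
T_{3}^{(2)} = (16·(-2.944815) − (-2.943600)) / 15 = -2.944896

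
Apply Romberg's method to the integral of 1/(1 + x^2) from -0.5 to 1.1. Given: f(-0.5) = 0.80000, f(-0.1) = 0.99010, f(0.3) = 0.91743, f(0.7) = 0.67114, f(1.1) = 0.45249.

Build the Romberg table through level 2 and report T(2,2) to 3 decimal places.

1.297

T(0,0) (trapezoid, 1 panel, h=1.6000): 1.00199
T(1,0) (trapezoid, 2 panels, h=0.8000): 1.23494
T(2,0) (trapezoid, 4 panels, h=0.4000): 1.28197
T(1,1) = 1.23494 + (1.23494 − 1.00199)/3 = 1.31259
T(2,1) = 1.28197 + (1.28197 − 1.23494)/3 = 1.29765
T(2,2) = 1.29765 + (1.29765 − 1.31259)/15 = 1.29665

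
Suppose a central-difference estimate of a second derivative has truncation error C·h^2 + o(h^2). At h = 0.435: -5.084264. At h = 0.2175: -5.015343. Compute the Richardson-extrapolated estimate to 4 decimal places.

-4.9924

The leading error scales as h^2; refining by a factor of 2 reduces it by 2^2 = 4.
Extrapolated value = (4·A(h/2) − A(h)) / (4 − 1)
= (4·(-5.015343) − (-5.084264)) / 3
= -14.977108 / 3 = -4.992369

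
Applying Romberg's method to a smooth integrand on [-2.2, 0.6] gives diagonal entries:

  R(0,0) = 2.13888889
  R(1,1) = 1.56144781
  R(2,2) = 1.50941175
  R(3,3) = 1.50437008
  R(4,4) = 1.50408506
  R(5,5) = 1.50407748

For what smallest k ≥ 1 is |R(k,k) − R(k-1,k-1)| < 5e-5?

|R(1,1) − R(0,0)| = 0.57744108 ≥ 5e-5
|R(2,2) − R(1,1)| = 0.05203606 ≥ 5e-5
|R(3,3) − R(2,2)| = 0.00504167 ≥ 5e-5
|R(4,4) − R(3,3)| = 0.00028502 ≥ 5e-5
|R(5,5) − R(4,4)| = 0.00000758 < 5e-5

k = 5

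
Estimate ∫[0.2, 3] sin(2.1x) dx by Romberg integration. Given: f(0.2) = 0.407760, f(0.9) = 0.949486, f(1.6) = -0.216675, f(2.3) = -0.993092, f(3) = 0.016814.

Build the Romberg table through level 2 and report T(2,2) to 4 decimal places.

-0.0318

T(0,0) (trapezoid, 1 panel, h=2.8000): 0.594404
T(1,0) (trapezoid, 2 panels, h=1.4000): -0.006143
T(2,0) (trapezoid, 4 panels, h=0.7000): -0.033596
T(1,1) = -0.006143 + (-0.006143 − 0.594404)/3 = -0.206325
T(2,1) = -0.033596 + (-0.033596 − (-0.006143))/3 = -0.042747
T(2,2) = -0.042747 + (-0.042747 − (-0.206325))/15 = -0.031842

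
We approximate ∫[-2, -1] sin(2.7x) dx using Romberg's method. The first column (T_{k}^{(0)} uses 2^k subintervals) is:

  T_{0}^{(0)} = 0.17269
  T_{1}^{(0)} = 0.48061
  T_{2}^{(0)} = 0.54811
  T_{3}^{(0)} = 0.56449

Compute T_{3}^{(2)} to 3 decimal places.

T_{2}^{(1)} = (4·0.54811 − 0.48061) / 3 = 0.57061
T_{3}^{(1)} = (4·0.56449 − 0.54811) / 3 = 0.56995
T_{3}^{(2)} = (16·0.56995 − 0.57061) / 15 = 0.56991

0.570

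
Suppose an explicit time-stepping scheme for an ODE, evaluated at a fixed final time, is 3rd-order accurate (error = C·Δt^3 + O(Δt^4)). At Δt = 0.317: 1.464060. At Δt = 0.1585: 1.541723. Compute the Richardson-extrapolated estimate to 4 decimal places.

The leading error scales as Δt^3; refining by a factor of 2 reduces it by 2^3 = 8.
Extrapolated value = (8·A(Δt/2) − A(Δt)) / (8 − 1)
= (8·1.541723 − 1.464060) / 7
= 10.869724 / 7 = 1.552818

1.5528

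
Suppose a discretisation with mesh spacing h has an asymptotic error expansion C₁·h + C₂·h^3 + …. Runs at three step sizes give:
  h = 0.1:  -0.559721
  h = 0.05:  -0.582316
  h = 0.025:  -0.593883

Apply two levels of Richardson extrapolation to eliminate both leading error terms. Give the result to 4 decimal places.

First eliminate the h term (factor 2^1 = 2):
  B₁ = (2·(-0.582316) − (-0.559721))/1 = -0.604911
  B₂ = (2·(-0.593883) − (-0.582316))/1 = -0.605450
Then eliminate the h^3 term (factor 2^3 = 8):
  (8·(-0.605450) − (-0.604911))/7 = -0.605527

-0.6055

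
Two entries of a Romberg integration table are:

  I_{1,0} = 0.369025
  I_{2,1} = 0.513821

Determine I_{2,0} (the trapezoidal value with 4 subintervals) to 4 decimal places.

From I_{2,1} = (4·I_{2,0} − I_{1,0})/3, solve for I_{2,0}:
4·I_{2,0} = 3·0.513821 + 0.369025 = 1.910488
I_{2,0} = 0.477622

0.4776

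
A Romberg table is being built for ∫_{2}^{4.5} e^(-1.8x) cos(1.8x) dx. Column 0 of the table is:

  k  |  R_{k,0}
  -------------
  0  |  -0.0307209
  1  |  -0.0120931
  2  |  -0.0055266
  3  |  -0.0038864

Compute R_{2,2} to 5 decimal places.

-0.00317

R_{1,1} = -0.0120931 + (-0.0120931 − (-0.0307209))/3 = -0.0058838
R_{2,1} = -0.0055266 + (-0.0055266 − (-0.0120931))/3 = -0.0033378
R_{2,2} = -0.0033378 + (-0.0033378 − (-0.0058838))/15 = -0.0031681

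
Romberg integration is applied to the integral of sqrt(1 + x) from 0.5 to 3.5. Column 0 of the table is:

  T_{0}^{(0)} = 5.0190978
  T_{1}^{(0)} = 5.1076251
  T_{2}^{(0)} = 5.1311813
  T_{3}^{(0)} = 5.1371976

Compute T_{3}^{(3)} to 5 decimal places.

T_{1}^{(1)} = (4·5.1076251 − 5.0190978) / 3 = 5.1371342
T_{2}^{(1)} = 5.1311813 + (5.1311813 − 5.1076251)/3 = 5.1390334
T_{3}^{(1)} = 5.1371976 + (5.1371976 − 5.1311813)/3 = 5.1392030
T_{2}^{(2)} = 5.1390334 + (5.1390334 − 5.1371342)/15 = 5.1391600
T_{3}^{(2)} = 5.1392030 + (5.1392030 − 5.1390334)/15 = 5.1392143
T_{3}^{(3)} = 5.1392143 + (5.1392143 − 5.1391600)/63 = 5.1392152

5.13922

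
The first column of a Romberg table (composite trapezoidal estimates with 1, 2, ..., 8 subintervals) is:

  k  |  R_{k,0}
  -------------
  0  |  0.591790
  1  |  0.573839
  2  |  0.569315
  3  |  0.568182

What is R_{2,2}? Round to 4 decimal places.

0.5678

R_{1,1} = 0.573839 + (0.573839 − 0.591790)/3 = 0.567855
R_{2,1} = 0.569315 + (0.569315 − 0.573839)/3 = 0.567807
R_{2,2} = (16·0.567807 − 0.567855) / 15 = 0.567804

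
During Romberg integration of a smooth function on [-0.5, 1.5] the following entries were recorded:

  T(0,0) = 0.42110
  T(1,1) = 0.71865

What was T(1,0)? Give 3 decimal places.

0.644

From T(1,1) = (4·T(1,0) − T(0,0))/3, solve for T(1,0):
4·T(1,0) = 3·0.71865 + 0.42110 = 2.57705
T(1,0) = 0.64426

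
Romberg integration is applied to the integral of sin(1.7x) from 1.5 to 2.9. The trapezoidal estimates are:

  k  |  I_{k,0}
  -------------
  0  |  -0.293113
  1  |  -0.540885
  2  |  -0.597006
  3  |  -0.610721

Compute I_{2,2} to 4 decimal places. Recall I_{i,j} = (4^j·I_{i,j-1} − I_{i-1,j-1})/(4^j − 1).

-0.6152

I_{1,1} = (4·(-0.540885) − (-0.293113)) / 3 = -0.623476
I_{2,1} = (4·(-0.597006) − (-0.540885)) / 3 = -0.615713
I_{2,2} = -0.615713 + (-0.615713 − (-0.623476))/15 = -0.615195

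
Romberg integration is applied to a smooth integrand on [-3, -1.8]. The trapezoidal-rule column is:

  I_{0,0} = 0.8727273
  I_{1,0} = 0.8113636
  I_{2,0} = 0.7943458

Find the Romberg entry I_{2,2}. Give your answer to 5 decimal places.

0.78852

I_{1,1} = 0.8113636 + (0.8113636 − 0.8727273)/3 = 0.7909090
I_{2,1} = 0.7943458 + (0.7943458 − 0.8113636)/3 = 0.7886732
I_{2,2} = (16·0.7886732 − 0.7909090) / 15 = 0.7885241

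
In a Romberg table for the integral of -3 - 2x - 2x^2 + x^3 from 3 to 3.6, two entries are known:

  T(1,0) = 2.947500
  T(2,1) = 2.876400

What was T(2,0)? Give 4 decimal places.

From T(2,1) = (4·T(2,0) − T(1,0))/3, solve for T(2,0):
4·T(2,0) = 3·2.876400 + 2.947500 = 11.576700
T(2,0) = 2.894175

2.8942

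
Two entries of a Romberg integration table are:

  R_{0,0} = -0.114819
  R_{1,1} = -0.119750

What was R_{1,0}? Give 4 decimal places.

From R_{1,1} = (4·R_{1,0} − R_{0,0})/3, solve for R_{1,0}:
4·R_{1,0} = 3·(-0.119750) + (-0.114819) = -0.474069
R_{1,0} = -0.118517

-0.1185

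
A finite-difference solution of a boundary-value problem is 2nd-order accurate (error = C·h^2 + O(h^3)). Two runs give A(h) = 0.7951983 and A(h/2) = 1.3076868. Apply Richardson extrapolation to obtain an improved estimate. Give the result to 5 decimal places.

1.47852

The leading error scales as h^2; refining by a factor of 2 reduces it by 2^2 = 4.
Extrapolated value = (4·A(h/2) − A(h)) / (4 − 1)
= (4·1.3076868 − 0.7951983) / 3
= 4.4355489 / 3 = 1.4785163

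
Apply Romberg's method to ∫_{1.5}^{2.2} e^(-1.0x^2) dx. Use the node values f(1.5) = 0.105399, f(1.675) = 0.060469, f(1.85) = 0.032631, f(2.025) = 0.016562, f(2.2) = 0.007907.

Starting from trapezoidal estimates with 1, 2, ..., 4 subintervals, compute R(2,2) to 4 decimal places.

R(0,0) (trapezoid, 1 panel, h=0.7000): 0.039657
R(1,0) (trapezoid, 2 panels, h=0.3500): 0.031249
R(2,0) (trapezoid, 4 panels, h=0.1750): 0.029105
R(1,1) = 0.031249 + (0.031249 − 0.039657)/3 = 0.028446
R(2,1) = 0.029105 + (0.029105 − 0.031249)/3 = 0.028390
R(2,2) = 0.028390 + (0.028390 − 0.028446)/15 = 0.028386

0.0284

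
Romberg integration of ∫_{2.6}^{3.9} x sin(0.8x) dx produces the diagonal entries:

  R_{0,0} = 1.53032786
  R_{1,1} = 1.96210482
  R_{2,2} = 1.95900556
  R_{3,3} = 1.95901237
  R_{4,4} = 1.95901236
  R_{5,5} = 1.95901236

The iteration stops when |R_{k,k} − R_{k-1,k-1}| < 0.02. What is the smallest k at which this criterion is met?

|R_{1,1} − R_{0,0}| = 0.43177696 ≥ 0.02
|R_{2,2} − R_{1,1}| = 0.00309926 < 0.02

k = 2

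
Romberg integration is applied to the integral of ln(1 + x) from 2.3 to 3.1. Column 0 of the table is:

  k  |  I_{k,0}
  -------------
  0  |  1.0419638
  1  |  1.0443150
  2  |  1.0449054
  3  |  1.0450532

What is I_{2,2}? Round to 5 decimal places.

I_{1,1} = 1.0443150 + (1.0443150 − 1.0419638)/3 = 1.0450987
I_{2,1} = 1.0449054 + (1.0449054 − 1.0443150)/3 = 1.0451022
I_{2,2} = (16·1.0451022 − 1.0450987) / 15 = 1.0451024
(Column j=1 coincides with Simpson's rule on the same nodes.)

1.04510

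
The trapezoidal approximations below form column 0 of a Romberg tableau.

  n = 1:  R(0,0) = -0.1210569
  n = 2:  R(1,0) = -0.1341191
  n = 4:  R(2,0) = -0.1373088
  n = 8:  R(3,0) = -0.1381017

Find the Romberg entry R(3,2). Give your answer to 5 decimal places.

-0.13837

Richardson extrapolation on the trapezoidal column (denominator 4−1=3):
R(2,1) = -0.1373088 + (-0.1373088 − (-0.1341191))/3 = -0.1383720
R(3,1) = -0.1381017 + (-0.1381017 − (-0.1373088))/3 = -0.1383660
R(3,2) = -0.1383660 + (-0.1383660 − (-0.1383720))/15 = -0.1383656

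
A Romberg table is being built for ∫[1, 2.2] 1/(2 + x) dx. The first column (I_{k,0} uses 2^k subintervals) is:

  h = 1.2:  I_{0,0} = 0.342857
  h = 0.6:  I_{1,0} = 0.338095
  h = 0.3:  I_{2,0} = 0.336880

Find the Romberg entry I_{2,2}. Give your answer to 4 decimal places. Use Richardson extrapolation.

Richardson extrapolation on the trapezoidal column (denominator 4−1=3):
I_{1,1} = (4·0.338095 − 0.342857) / 3 = 0.336508
I_{2,1} = 0.336880 + (0.336880 − 0.338095)/3 = 0.336475
I_{2,2} = (16·0.336475 − 0.336508) / 15 = 0.336473

0.3365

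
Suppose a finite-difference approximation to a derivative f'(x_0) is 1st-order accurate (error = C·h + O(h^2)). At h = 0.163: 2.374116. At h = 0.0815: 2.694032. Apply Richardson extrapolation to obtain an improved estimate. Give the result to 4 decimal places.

Extrapolated value = (2·A(h/2) − A(h)) / (2 − 1)
= (2·2.694032 − 2.374116) / 1
= 3.013948 / 1 = 3.013948

3.0139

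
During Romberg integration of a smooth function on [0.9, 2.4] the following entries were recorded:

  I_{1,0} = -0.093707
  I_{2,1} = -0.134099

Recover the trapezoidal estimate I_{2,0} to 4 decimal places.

From I_{2,1} = (4·I_{2,0} − I_{1,0})/3, solve for I_{2,0}:
4·I_{2,0} = 3·(-0.134099) + (-0.093707) = -0.496004
I_{2,0} = -0.124001

-0.1240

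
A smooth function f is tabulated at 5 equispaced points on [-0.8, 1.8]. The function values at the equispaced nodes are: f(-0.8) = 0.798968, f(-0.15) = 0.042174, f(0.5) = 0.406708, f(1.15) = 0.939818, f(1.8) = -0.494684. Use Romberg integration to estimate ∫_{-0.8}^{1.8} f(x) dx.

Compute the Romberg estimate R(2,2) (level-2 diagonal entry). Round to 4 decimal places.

1.1103

R(0,0) (trapezoid, 1 panel, h=2.6000): 0.395569
R(1,0) (trapezoid, 2 panels, h=1.3000): 0.726505
R(2,0) (trapezoid, 4 panels, h=0.6500): 1.001547
R(1,1) = 0.726505 + (0.726505 − 0.395569)/3 = 0.836817
R(2,1) = 1.001547 + (1.001547 − 0.726505)/3 = 1.093228
R(2,2) = 1.093228 + (1.093228 − 0.836817)/15 = 1.110322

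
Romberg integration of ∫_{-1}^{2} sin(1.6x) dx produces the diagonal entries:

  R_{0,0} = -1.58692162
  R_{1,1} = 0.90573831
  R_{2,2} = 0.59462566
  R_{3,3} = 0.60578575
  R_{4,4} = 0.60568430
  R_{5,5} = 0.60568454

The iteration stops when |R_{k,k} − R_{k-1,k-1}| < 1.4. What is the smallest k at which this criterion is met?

k = 2

|R_{1,1} − R_{0,0}| = 2.49265993 ≥ 1.4
|R_{2,2} − R_{1,1}| = 0.31111265 < 1.4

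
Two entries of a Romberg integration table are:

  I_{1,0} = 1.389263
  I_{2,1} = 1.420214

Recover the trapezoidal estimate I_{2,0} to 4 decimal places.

From I_{2,1} = (4·I_{2,0} − I_{1,0})/3, solve for I_{2,0}:
4·I_{2,0} = 3·1.420214 + 1.389263 = 5.649905
I_{2,0} = 1.412476

1.4125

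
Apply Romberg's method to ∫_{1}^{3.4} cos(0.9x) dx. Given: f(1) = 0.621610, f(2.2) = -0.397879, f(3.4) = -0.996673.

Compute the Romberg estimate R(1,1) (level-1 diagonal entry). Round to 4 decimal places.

-0.7866

R(0,0) (trapezoid, 1 panel, h=2.4000): -0.450076
R(1,0) (trapezoid, 2 panels, h=1.2000): -0.702493
R(1,1) = -0.702493 + (-0.702493 − (-0.450076))/3 = -0.786632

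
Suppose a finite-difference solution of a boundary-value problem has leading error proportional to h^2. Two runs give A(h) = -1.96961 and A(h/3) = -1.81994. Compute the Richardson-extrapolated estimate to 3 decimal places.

-1.801

Extrapolated value = (9·A(h/3) − A(h)) / (9 − 1)
= (9·(-1.81994) − (-1.96961)) / 8
= -14.40985 / 8 = -1.80123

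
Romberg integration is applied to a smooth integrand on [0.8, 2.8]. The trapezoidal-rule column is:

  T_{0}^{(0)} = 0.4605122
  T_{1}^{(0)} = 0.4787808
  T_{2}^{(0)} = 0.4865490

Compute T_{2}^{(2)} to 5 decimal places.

Richardson extrapolation on the trapezoidal column (denominator 4−1=3):
T_{1}^{(1)} = 0.4787808 + (0.4787808 − 0.4605122)/3 = 0.4848703
T_{2}^{(1)} = 0.4865490 + (0.4865490 − 0.4787808)/3 = 0.4891384
T_{2}^{(2)} = (16·0.4891384 − 0.4848703) / 15 = 0.4894229

0.48942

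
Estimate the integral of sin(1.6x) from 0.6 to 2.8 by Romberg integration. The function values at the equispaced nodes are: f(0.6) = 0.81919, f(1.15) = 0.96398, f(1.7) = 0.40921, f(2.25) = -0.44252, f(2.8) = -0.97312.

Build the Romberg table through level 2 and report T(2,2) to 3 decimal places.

0.502

T(0,0) (trapezoid, 1 panel, h=2.2000): -0.16932
T(1,0) (trapezoid, 2 panels, h=1.1000): 0.36547
T(2,0) (trapezoid, 4 panels, h=0.5500): 0.46954
T(1,1) = 0.36547 + (0.36547 − (-0.16932))/3 = 0.54373
T(2,1) = 0.46954 + (0.46954 − 0.36547)/3 = 0.50423
T(2,2) = 0.50423 + (0.50423 − 0.54373)/15 = 0.50160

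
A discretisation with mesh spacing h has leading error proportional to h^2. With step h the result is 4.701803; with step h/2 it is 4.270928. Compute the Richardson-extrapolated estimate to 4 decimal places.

The leading error scales as h^2; refining by a factor of 2 reduces it by 2^2 = 4.
Extrapolated value = (4·A(h/2) − A(h)) / (4 − 1)
= (4·4.270928 − 4.701803) / 3
= 12.381909 / 3 = 4.127303

4.1273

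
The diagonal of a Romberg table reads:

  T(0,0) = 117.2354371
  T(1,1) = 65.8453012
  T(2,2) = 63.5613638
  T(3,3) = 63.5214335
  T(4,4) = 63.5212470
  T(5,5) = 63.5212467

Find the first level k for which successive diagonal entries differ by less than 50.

|T(1,1) − T(0,0)| = 51.3901359 ≥ 50
|T(2,2) − T(1,1)| = 2.2839374 < 50

k = 2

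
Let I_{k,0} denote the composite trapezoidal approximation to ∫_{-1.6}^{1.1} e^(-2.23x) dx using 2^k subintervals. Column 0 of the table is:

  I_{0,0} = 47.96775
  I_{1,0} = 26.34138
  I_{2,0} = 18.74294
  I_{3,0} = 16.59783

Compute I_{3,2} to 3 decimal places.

I_{2,1} = (4·18.74294 − 26.34138) / 3 = 16.21013
I_{3,1} = (4·16.59783 − 18.74294) / 3 = 15.88279
I_{3,2} = 15.88279 + (15.88279 − 16.21013)/15 = 15.86097

15.861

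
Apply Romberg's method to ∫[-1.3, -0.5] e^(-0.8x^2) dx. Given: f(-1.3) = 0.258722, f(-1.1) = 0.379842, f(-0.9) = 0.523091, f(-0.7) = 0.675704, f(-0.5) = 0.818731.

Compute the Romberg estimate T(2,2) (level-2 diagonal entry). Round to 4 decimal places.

0.4231

T(0,0) (trapezoid, 1 panel, h=0.8000): 0.430981
T(1,0) (trapezoid, 2 panels, h=0.4000): 0.424727
T(2,0) (trapezoid, 4 panels, h=0.2000): 0.423473
T(1,1) = 0.424727 + (0.424727 − 0.430981)/3 = 0.422642
T(2,1) = 0.423473 + (0.423473 − 0.424727)/3 = 0.423055
T(2,2) = 0.423055 + (0.423055 − 0.422642)/15 = 0.423083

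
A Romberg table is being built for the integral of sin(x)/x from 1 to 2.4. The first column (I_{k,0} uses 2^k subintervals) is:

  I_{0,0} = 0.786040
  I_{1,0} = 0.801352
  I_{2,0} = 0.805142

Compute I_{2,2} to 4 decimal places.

0.8064

Richardson extrapolation on the trapezoidal column (denominator 4−1=3):
I_{1,1} = 0.801352 + (0.801352 − 0.786040)/3 = 0.806456
I_{2,1} = 0.805142 + (0.805142 − 0.801352)/3 = 0.806405
I_{2,2} = 0.806405 + (0.806405 − 0.806456)/15 = 0.806402
(Column j=1 coincides with Simpson's rule on the same nodes.)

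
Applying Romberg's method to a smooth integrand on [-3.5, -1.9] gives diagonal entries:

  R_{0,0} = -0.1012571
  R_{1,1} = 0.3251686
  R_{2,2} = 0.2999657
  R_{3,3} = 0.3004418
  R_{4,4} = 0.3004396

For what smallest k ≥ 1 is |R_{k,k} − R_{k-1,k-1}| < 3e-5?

k = 4

|R_{1,1} − R_{0,0}| = 0.4264257 ≥ 3e-5
|R_{2,2} − R_{1,1}| = 0.0252029 ≥ 3e-5
|R_{3,3} − R_{2,2}| = 0.0004761 ≥ 3e-5
|R_{4,4} − R_{3,3}| = 0.0000022 < 3e-5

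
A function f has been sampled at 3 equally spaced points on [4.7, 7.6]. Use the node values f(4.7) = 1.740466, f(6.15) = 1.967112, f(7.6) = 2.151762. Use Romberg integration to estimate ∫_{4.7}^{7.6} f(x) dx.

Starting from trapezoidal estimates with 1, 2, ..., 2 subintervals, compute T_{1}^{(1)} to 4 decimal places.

T_{0}^{(0)} (trapezoid, 1 panel, h=2.9000): 5.643731
T_{1}^{(0)} (trapezoid, 2 panels, h=1.4500): 5.674178
T_{1}^{(1)} = 5.674178 + (5.674178 − 5.643731)/3 = 5.684327

5.6843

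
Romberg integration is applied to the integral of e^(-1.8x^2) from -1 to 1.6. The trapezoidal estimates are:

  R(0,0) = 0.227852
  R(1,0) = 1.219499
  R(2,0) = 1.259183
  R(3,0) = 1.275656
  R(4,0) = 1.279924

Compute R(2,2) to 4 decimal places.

1.2539

R(1,1) = 1.219499 + (1.219499 − 0.227852)/3 = 1.550048
R(2,1) = 1.259183 + (1.259183 − 1.219499)/3 = 1.272411
R(2,2) = (16·1.272411 − 1.550048) / 15 = 1.253902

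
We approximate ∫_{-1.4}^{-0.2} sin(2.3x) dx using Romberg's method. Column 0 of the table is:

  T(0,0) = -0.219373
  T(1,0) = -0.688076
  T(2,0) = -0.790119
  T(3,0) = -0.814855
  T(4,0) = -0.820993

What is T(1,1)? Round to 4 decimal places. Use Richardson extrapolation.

T(1,1) = (4·(-0.688076) − (-0.219373)) / 3 = -0.844310

-0.8443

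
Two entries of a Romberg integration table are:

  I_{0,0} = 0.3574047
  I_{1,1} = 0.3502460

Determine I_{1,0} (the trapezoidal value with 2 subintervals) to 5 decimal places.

0.35204

From I_{1,1} = (4·I_{1,0} − I_{0,0})/3, solve for I_{1,0}:
4·I_{1,0} = 3·0.3502460 + 0.3574047 = 1.4081427
I_{1,0} = 0.3520357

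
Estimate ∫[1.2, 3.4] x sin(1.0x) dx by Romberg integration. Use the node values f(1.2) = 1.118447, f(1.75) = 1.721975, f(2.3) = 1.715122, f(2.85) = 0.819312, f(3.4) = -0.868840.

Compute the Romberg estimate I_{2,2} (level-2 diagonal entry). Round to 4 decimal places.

I_{0,0} (trapezoid, 1 panel, h=2.2000): 0.274568
I_{1,0} (trapezoid, 2 panels, h=1.1000): 2.023918
I_{2,0} (trapezoid, 4 panels, h=0.5500): 2.409667
I_{1,1} = 2.023918 + (2.023918 − 0.274568)/3 = 2.607035
I_{2,1} = 2.409667 + (2.409667 − 2.023918)/3 = 2.538250
I_{2,2} = 2.538250 + (2.538250 − 2.607035)/15 = 2.533664

2.5337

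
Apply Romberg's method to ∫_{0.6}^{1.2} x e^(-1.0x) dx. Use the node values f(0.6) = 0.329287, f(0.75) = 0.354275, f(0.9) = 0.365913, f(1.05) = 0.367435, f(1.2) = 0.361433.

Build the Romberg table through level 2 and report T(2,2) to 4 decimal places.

0.2155

T(0,0) (trapezoid, 1 panel, h=0.6000): 0.207216
T(1,0) (trapezoid, 2 panels, h=0.3000): 0.213382
T(2,0) (trapezoid, 4 panels, h=0.1500): 0.214947
T(1,1) = 0.213382 + (0.213382 − 0.207216)/3 = 0.215437
T(2,1) = 0.214947 + (0.214947 − 0.213382)/3 = 0.215469
T(2,2) = 0.215469 + (0.215469 − 0.215437)/15 = 0.215471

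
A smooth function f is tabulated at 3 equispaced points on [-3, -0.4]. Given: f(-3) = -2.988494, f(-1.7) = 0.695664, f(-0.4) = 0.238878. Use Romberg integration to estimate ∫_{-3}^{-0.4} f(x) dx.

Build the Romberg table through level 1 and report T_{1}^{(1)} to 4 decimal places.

T_{0}^{(0)} (trapezoid, 1 panel, h=2.6000): -3.574501
T_{1}^{(0)} (trapezoid, 2 panels, h=1.3000): -0.882887
T_{1}^{(1)} = -0.882887 + (-0.882887 − (-3.574501))/3 = 0.014318

0.0143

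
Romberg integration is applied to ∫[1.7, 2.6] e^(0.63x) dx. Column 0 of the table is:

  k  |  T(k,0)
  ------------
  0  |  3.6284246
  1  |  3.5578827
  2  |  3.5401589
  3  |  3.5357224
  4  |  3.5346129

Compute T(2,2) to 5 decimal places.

3.53424

T(1,1) = (4·3.5578827 − 3.6284246) / 3 = 3.5343687
T(2,1) = (4·3.5401589 − 3.5578827) / 3 = 3.5342510
T(2,2) = (16·3.5342510 − 3.5343687) / 15 = 3.5342432
(Column j=1 coincides with Simpson's rule on the same nodes.)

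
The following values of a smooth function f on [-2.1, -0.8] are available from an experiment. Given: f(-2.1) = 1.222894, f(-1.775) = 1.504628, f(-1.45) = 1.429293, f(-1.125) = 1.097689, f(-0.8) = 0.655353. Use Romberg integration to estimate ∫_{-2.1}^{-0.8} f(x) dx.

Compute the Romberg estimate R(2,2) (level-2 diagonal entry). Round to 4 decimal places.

R(0,0) (trapezoid, 1 panel, h=1.3000): 1.220861
R(1,0) (trapezoid, 2 panels, h=0.6500): 1.539471
R(2,0) (trapezoid, 4 panels, h=0.3250): 1.615488
R(1,1) = 1.539471 + (1.539471 − 1.220861)/3 = 1.645674
R(2,1) = 1.615488 + (1.615488 − 1.539471)/3 = 1.640827
R(2,2) = 1.640827 + (1.640827 − 1.645674)/15 = 1.640504

1.6405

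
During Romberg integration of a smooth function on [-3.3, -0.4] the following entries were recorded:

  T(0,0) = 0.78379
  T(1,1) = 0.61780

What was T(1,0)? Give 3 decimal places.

From T(1,1) = (4·T(1,0) − T(0,0))/3, solve for T(1,0):
4·T(1,0) = 3·0.61780 + 0.78379 = 2.63719
T(1,0) = 0.65930

0.659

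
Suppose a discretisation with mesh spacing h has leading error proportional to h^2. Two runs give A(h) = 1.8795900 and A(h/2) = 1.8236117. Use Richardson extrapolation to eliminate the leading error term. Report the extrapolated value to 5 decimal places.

1.80495

The leading error scales as h^2; refining by a factor of 2 reduces it by 2^2 = 4.
Extrapolated value = (4·A(h/2) − A(h)) / (4 − 1)
= (4·1.8236117 − 1.8795900) / 3
= 5.4148568 / 3 = 1.8049523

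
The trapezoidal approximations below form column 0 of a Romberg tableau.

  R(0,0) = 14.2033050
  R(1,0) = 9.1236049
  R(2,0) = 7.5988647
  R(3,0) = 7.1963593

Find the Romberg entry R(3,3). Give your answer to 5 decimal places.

Richardson extrapolation on the trapezoidal column (denominator 4−1=3):
R(1,1) = 9.1236049 + (9.1236049 − 14.2033050)/3 = 7.4303715
R(2,1) = 7.5988647 + (7.5988647 − 9.1236049)/3 = 7.0906180
R(3,1) = 7.1963593 + (7.1963593 − 7.5988647)/3 = 7.0621908
R(2,2) = (16·7.0906180 − 7.4303715) / 15 = 7.0679678
R(3,2) = (16·7.0621908 − 7.0906180) / 15 = 7.0602957
R(3,3) = (64·7.0602957 − 7.0679678) / 63 = 7.0601739
(Column j=1 coincides with Simpson's rule on the same nodes.)

7.06017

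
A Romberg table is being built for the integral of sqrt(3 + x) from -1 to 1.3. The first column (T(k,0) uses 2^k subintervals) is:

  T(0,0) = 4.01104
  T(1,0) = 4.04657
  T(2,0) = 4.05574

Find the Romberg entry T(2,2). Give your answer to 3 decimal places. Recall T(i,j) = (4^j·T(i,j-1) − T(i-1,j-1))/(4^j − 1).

4.059

Richardson extrapolation on the trapezoidal column (denominator 4−1=3):
T(1,1) = 4.04657 + (4.04657 − 4.01104)/3 = 4.05841
T(2,1) = (4·4.05574 − 4.04657) / 3 = 4.05880
T(2,2) = 4.05880 + (4.05880 − 4.05841)/15 = 4.05883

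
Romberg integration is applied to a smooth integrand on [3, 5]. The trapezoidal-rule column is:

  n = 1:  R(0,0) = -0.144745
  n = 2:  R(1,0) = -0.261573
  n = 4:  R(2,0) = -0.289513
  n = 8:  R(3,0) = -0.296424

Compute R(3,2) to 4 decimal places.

-0.2987

Richardson extrapolation on the trapezoidal column (denominator 4−1=3):
R(2,1) = (4·(-0.289513) − (-0.261573)) / 3 = -0.298826
R(3,1) = (4·(-0.296424) − (-0.289513)) / 3 = -0.298728
R(3,2) = -0.298728 + (-0.298728 − (-0.298826))/15 = -0.298721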